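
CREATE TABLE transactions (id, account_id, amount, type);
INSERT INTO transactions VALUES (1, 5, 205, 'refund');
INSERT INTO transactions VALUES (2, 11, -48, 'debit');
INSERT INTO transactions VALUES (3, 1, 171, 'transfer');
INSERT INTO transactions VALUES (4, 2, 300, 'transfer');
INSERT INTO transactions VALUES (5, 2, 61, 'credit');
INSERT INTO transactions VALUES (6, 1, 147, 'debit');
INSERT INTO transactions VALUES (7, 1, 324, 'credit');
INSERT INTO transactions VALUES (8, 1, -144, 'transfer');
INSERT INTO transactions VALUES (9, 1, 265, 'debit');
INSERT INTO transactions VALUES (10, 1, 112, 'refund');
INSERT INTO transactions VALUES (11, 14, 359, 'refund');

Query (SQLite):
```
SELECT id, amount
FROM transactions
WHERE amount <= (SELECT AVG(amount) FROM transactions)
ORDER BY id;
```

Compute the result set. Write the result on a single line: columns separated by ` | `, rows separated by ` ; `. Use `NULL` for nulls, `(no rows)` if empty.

Scalar subquery: AVG(amount) over all transactions rows = 159.272727 (≈; comparison uses full precision).
Keep rows where amount <= that value.

2 | -48 ; 5 | 61 ; 6 | 147 ; 8 | -144 ; 10 | 112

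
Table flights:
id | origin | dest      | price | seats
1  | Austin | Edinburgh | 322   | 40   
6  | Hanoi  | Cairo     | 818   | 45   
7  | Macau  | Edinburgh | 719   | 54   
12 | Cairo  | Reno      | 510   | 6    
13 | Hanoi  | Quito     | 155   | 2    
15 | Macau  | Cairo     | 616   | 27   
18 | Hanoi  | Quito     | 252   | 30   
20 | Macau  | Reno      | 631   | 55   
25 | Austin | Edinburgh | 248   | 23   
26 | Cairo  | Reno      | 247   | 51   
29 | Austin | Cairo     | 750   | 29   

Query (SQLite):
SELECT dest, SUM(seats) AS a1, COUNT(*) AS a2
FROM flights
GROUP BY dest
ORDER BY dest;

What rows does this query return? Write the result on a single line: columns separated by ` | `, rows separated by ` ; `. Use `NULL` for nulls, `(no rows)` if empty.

Cairo | 101 | 3 ; Edinburgh | 117 | 3 ; Quito | 32 | 2 ; Reno | 112 | 3

Group flights by dest.
Per group compute: SUM(seats), COUNT(*).
  Cairo: ids {6, 15, 29} → SUM(seats)=101, COUNT(*)=3
  Edinburgh: ids {1, 7, 25} → SUM(seats)=117, COUNT(*)=3
  Quito: ids {13, 18} → SUM(seats)=32, COUNT(*)=2
  Reno: ids {12, 20, 26} → SUM(seats)=112, COUNT(*)=3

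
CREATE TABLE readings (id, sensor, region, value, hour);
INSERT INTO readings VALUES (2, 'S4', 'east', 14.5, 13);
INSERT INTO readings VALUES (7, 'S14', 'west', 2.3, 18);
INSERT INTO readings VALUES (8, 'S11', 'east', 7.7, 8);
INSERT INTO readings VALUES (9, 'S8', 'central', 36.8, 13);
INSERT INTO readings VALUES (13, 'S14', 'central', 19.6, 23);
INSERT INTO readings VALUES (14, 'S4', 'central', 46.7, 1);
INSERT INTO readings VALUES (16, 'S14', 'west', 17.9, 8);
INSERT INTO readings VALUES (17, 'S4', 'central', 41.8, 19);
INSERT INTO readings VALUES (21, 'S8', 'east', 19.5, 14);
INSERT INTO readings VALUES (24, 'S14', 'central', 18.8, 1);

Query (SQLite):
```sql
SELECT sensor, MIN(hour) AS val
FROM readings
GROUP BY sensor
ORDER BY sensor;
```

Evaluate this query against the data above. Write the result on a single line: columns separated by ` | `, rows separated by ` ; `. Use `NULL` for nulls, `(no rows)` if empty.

S11 | 8 ; S14 | 1 ; S4 | 1 ; S8 | 13

Partition readings by sensor; compute MIN(hour) within each group.
  S11: ids {8} → MIN(hour)=8
  S14: ids {7, 13, 16, 24} → MIN(hour)=1
  S4: ids {2, 14, 17} → MIN(hour)=1
  S8: ids {9, 21} → MIN(hour)=13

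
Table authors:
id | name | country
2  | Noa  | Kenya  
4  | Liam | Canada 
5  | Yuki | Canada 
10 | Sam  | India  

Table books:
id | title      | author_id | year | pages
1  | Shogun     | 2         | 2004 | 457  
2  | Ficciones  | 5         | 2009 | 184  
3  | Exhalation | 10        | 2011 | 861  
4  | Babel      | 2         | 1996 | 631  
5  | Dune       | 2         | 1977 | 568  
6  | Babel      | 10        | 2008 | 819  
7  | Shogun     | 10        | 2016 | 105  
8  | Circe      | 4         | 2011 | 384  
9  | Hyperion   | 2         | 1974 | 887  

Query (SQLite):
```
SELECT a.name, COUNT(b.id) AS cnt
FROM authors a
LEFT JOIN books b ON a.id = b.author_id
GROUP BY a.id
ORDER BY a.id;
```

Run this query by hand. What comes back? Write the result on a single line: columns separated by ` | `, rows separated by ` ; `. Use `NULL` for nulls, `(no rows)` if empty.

Noa | 4 ; Liam | 1 ; Yuki | 1 ; Sam | 3

LEFT JOIN keeps every authors row; unmatched ones get NULL for books columns.
Group by authors.id and compute COUNT(b.id). COUNT(col) of an all-NULL group is 0.
  2: ids {1, 4, 5, 9} → COUNT(b.id)=4
  4: ids {8} → COUNT(b.id)=1
  5: ids {2} → COUNT(b.id)=1
  10: ids {3, 6, 7} → COUNT(b.id)=3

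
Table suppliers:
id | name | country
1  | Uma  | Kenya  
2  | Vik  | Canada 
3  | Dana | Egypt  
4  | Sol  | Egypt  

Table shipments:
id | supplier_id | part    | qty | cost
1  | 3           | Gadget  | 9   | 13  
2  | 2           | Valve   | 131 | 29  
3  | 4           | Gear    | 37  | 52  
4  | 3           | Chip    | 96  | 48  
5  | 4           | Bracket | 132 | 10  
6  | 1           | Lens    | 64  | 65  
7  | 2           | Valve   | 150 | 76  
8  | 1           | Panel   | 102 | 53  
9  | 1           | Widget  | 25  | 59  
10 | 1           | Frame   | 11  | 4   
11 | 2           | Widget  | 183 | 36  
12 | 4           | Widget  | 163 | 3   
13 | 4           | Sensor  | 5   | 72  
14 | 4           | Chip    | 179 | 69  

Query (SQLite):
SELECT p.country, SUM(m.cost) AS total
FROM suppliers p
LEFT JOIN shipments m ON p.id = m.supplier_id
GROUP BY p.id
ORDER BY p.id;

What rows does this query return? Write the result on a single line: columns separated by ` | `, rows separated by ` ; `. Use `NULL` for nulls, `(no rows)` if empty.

Kenya | 181 ; Canada | 141 ; Egypt | 61 ; Egypt | 206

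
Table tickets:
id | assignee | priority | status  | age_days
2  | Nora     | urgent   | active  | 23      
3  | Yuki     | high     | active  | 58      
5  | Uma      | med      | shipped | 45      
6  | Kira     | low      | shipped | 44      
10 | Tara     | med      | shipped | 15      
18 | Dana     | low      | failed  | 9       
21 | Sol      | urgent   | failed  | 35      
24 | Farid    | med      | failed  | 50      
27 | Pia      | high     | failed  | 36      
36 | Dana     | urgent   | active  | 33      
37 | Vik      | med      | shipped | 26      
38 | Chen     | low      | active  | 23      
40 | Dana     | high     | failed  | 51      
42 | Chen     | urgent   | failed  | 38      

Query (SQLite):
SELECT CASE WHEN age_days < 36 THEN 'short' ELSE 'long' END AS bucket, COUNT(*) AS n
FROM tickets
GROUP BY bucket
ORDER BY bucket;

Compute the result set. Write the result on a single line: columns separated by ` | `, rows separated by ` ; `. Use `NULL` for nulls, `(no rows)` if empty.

Bucket rows by age_days < 36 → 'short' else 'long'; count each bucket.

long | 7 ; short | 7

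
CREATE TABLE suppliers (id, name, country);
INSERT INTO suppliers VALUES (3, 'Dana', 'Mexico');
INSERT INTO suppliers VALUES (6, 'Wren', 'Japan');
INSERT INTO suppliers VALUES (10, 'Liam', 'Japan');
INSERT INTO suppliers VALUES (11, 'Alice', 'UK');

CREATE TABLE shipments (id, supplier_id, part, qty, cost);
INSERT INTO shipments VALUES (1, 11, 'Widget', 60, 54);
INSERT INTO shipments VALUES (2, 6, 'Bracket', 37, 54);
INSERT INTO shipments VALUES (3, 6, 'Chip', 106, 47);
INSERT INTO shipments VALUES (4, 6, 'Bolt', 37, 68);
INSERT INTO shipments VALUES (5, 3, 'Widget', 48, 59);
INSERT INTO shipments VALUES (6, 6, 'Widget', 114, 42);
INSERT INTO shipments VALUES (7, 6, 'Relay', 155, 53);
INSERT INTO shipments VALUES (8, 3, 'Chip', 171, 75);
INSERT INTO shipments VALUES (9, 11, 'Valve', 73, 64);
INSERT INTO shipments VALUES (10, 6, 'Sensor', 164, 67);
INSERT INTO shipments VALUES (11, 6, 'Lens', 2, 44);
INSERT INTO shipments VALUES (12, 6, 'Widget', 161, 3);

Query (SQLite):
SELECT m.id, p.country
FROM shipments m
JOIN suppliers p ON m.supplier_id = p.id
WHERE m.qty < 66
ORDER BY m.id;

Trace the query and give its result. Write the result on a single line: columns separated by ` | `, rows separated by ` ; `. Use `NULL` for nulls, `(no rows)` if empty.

Each shipments row matches the suppliers row where supplier_id = suppliers.id.
Then keep rows with m.qty < 66.

1 | UK ; 2 | Japan ; 4 | Japan ; 5 | Mexico ; 11 | Japan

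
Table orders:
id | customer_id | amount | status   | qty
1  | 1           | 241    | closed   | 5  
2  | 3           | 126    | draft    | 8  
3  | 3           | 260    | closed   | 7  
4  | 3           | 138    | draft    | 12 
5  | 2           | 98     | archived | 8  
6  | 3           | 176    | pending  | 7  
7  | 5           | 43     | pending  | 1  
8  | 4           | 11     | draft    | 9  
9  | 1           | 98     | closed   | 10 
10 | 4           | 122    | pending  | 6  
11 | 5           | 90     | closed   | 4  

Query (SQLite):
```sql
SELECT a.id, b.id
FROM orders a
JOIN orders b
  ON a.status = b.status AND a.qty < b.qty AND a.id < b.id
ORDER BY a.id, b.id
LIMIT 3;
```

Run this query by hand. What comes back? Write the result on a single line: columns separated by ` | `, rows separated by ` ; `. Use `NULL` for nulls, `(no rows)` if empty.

1 | 3 ; 1 | 9 ; 2 | 4

Pairs (a,b) with same status, a.qty < b.qty, a.id < b.id.
status groups: archived:{5} closed:{1,3,9,11} draft:{2,4,8} pending:{6,7,10}
Ordered by (a.id, b.id); first 3.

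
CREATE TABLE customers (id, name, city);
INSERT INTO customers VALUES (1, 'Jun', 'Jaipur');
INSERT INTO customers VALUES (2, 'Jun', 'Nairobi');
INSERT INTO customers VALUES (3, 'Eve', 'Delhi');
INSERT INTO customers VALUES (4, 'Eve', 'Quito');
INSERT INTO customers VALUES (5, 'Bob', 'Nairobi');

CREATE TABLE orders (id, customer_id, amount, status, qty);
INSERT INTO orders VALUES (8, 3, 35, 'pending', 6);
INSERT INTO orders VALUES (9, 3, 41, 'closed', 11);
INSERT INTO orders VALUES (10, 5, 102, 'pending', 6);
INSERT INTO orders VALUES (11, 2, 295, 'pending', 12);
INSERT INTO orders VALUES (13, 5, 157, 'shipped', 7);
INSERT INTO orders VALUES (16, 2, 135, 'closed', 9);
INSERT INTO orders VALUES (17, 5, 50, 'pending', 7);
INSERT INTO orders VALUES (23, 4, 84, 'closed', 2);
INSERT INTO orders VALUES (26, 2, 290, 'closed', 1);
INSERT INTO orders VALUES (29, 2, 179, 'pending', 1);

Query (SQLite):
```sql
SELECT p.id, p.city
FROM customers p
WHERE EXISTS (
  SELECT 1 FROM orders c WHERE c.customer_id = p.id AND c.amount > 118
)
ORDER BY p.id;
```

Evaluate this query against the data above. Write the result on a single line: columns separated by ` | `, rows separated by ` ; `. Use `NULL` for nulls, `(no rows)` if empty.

2 | Nairobi ; 5 | Nairobi

For each customers row, check whether any orders with matching customer_id has amount > 118.
Keep rows where that is true.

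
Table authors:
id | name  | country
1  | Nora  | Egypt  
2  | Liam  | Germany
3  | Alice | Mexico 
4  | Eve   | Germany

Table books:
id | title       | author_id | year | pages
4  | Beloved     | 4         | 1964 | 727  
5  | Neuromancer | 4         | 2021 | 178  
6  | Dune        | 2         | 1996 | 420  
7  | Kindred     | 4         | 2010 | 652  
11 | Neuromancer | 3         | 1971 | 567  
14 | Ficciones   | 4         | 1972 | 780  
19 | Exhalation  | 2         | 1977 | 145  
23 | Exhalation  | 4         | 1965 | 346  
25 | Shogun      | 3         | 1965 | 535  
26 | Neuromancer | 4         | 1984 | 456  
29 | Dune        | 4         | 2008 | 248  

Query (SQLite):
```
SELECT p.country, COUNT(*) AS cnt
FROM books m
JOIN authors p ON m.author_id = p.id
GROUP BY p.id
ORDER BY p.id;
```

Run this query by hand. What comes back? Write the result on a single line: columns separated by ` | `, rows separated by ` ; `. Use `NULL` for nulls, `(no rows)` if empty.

Germany | 2 ; Mexico | 2 ; Germany | 7

Join each books row to its authors via author_id.
Group joined rows by authors.id; compute COUNT(*) per group.
  2: ids {6, 19} → COUNT(*)=2
  3: ids {11, 25} → COUNT(*)=2
  4: ids {4, 5, 7, 14, 23, 26, 29} → COUNT(*)=7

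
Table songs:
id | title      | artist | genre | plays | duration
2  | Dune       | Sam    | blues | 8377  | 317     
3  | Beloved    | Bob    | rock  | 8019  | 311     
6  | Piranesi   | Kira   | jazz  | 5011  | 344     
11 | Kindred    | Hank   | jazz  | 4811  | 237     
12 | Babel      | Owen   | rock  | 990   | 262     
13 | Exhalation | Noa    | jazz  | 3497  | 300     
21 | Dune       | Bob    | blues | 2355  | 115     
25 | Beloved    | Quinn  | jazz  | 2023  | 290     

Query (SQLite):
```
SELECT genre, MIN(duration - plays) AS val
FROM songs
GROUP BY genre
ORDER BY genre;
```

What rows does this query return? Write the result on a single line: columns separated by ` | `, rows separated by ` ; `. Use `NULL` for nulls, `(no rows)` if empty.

For each row compute duration - plays.
Group by genre; take MIN of the expression per group.
  blues: ids {2, 21} → MIN(duration - plays)=-8060
  jazz: ids {6, 11, 13, 25} → MIN(duration - plays)=-4667
  rock: ids {3, 12} → MIN(duration - plays)=-7708

blues | -8060 ; jazz | -4667 ; rock | -7708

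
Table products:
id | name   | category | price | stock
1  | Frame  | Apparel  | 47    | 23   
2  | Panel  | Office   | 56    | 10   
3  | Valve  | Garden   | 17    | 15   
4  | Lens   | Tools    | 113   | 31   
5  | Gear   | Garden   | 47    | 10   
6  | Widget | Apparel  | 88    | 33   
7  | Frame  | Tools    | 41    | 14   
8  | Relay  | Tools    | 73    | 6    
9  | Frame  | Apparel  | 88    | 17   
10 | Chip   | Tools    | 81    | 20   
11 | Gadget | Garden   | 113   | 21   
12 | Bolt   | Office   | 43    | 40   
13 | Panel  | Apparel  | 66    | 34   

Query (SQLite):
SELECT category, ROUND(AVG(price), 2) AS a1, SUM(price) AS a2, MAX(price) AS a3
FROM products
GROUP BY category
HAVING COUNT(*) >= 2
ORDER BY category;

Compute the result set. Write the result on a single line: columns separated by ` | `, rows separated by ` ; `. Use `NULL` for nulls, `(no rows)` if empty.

Group products by category.
Per group compute: ROUND(AVG(price), 2), SUM(price), MAX(price).
HAVING: drop groups with fewer than 2 rows.
  Apparel: ids {1, 6, 9, 13} → ROUND(AVG(price), 2)=72.25, SUM(price)=289, MAX(price)=88
  Garden: ids {3, 5, 11} → ROUND(AVG(price), 2)=59, SUM(price)=177, MAX(price)=113
  Office: ids {2, 12} → ROUND(AVG(price), 2)=49.5, SUM(price)=99, MAX(price)=56
  Tools: ids {4, 7, 8, 10} → ROUND(AVG(price), 2)=77, SUM(price)=308, MAX(price)=113

Apparel | 72.25 | 289 | 88 ; Garden | 59 | 177 | 113 ; Office | 49.5 | 99 | 56 ; Tools | 77 | 308 | 113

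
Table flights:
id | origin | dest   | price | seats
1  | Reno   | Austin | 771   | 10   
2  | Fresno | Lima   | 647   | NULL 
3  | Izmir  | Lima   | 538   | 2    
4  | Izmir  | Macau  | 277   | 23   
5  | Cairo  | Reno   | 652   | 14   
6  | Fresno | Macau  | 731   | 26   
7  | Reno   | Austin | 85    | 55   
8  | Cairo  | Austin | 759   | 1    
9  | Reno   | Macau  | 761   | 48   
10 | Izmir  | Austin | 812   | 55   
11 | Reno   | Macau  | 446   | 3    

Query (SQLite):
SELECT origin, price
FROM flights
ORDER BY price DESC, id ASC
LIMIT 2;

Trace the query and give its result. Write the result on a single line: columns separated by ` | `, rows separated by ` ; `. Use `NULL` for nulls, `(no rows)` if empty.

Sort by price desc, tiebreak id asc: (812, id=10), (771, id=1), (761, id=9), (759, id=8), (731, id=6) …. Take first 2.

Izmir | 812 ; Reno | 771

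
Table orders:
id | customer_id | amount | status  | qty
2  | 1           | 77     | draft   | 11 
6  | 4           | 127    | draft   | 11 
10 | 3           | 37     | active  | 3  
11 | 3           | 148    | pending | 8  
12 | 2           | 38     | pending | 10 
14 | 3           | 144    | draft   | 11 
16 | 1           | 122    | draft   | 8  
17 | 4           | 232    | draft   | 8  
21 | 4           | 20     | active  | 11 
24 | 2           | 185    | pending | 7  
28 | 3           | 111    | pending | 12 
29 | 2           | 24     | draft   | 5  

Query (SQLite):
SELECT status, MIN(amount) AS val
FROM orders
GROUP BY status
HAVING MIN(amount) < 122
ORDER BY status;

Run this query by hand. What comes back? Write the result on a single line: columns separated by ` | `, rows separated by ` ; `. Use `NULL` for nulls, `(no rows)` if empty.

Partition orders by status; compute MIN(amount) within each group.
HAVING: keep groups where MIN(amount) < 122.
  active: ids {10, 21} → MIN(amount)=20
  draft: ids {2, 6, 14, 16, 17, 29} → MIN(amount)=24
  pending: ids {11, 12, 24, 28} → MIN(amount)=38

active | 20 ; draft | 24 ; pending | 38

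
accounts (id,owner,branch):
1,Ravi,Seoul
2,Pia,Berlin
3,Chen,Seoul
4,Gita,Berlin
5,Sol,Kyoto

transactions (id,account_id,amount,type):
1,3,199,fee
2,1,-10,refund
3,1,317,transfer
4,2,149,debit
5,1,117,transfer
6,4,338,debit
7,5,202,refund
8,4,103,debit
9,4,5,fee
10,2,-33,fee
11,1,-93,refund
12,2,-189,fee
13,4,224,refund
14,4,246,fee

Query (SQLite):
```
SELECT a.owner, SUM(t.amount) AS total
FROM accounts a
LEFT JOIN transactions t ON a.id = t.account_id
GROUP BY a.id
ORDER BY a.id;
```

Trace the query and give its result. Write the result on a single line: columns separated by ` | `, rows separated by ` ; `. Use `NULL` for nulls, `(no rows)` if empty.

Ravi | 331 ; Pia | -73 ; Chen | 199 ; Gita | 916 ; Sol | 202

LEFT JOIN keeps every accounts row; unmatched ones get NULL for transactions columns.
Group by accounts.id and compute SUM(t.amount). SUM over an all-NULL group is NULL.
  1: ids {2, 3, 5, 11} → SUM(t.amount)=331
  2: ids {4, 10, 12} → SUM(t.amount)=-73
  3: ids {1} → SUM(t.amount)=199
  4: ids {6, 8, 9, 13, 14} → SUM(t.amount)=916
  5: ids {7} → SUM(t.amount)=202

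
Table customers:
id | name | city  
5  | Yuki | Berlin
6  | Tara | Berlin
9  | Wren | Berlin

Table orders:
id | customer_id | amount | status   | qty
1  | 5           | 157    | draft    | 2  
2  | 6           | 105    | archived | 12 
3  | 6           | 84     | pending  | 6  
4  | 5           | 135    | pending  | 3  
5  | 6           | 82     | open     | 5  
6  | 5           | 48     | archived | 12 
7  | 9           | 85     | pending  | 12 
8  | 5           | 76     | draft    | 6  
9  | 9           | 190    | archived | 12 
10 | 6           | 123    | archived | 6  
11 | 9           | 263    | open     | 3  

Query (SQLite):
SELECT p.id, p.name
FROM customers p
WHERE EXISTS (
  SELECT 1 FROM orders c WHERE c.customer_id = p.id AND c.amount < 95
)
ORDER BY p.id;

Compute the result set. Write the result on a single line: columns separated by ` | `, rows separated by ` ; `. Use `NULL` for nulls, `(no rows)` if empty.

5 | Yuki ; 6 | Tara ; 9 | Wren

For each customers row, check whether any orders with matching customer_id has amount < 95.
Keep rows where that is true.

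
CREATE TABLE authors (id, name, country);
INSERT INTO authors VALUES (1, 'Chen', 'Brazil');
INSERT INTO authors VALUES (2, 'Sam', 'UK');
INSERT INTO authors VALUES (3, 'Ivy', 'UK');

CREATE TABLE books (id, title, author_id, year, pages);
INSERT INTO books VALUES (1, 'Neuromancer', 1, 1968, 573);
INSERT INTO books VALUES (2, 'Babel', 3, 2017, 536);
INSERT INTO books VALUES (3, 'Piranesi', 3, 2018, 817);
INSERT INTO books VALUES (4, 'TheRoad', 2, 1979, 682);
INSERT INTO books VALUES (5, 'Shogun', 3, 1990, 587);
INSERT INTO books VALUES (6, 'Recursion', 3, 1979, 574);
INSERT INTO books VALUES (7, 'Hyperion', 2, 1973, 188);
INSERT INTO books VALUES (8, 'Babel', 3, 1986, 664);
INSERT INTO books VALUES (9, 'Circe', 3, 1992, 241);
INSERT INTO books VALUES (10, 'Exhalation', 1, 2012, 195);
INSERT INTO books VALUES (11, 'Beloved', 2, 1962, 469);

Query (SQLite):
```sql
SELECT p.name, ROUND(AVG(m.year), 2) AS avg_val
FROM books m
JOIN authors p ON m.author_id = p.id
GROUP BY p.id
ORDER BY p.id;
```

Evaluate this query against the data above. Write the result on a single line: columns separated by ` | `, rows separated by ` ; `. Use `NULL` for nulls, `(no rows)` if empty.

Join each books row to its authors via author_id.
Group joined rows by authors.id; compute ROUND(AVG(m.year), 2) per group.
  1: ids {1, 10} → ROUND(AVG(m.year), 2)=1990
  2: ids {4, 7, 11} → ROUND(AVG(m.year), 2)=1971.33
  3: ids {2, 3, 5, 6, 8, 9} → ROUND(AVG(m.year), 2)=1997

Chen | 1990 ; Sam | 1971.33 ; Ivy | 1997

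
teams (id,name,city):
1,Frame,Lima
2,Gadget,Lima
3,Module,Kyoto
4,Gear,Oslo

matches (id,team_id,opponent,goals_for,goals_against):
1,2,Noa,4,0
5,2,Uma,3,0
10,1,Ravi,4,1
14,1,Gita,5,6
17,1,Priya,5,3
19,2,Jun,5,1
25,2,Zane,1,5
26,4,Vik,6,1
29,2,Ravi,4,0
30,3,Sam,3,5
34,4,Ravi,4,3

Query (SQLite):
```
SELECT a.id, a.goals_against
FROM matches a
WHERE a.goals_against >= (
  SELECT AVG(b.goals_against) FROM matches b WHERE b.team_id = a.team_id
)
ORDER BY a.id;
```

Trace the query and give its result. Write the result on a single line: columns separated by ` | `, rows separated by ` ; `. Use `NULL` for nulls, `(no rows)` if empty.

14 | 6 ; 25 | 5 ; 30 | 5 ; 34 | 3

For each matches row a, compute AVG(goals_against) over rows sharing a.team_id.
Keep row a if a.goals_against >= that per-group AVG.
  team_id=1: AVG(goals_against) = 3.333333
  team_id=2: AVG(goals_against) = 1.2
  team_id=3: AVG(goals_against) = 5.0
  team_id=4: AVG(goals_against) = 2.0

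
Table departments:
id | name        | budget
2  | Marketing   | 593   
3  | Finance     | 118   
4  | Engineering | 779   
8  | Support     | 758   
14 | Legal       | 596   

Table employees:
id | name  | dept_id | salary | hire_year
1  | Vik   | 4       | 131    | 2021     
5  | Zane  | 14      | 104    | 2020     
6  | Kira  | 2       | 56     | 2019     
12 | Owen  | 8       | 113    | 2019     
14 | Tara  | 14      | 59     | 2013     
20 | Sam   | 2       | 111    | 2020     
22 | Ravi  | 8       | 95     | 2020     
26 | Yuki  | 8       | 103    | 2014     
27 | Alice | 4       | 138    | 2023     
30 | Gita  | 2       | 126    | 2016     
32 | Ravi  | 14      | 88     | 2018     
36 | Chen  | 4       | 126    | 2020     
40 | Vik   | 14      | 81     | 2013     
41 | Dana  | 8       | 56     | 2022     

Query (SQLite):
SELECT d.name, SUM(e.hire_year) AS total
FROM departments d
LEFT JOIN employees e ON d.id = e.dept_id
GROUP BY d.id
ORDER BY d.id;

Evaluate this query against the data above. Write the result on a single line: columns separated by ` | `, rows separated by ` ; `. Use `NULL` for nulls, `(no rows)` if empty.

LEFT JOIN keeps every departments row; unmatched ones get NULL for employees columns.
Group by departments.id and compute SUM(e.hire_year). SUM over an all-NULL group is NULL.
  2: ids {6, 20, 30} → SUM(e.hire_year)=6055
  3: ids {—} → SUM(e.hire_year)=NULL
  4: ids {1, 27, 36} → SUM(e.hire_year)=6064
  8: ids {12, 22, 26, 41} → SUM(e.hire_year)=8075
  14: ids {5, 14, 32, 40} → SUM(e.hire_year)=8064

Marketing | 6055 ; Finance | NULL ; Engineering | 6064 ; Support | 8075 ; Legal | 8064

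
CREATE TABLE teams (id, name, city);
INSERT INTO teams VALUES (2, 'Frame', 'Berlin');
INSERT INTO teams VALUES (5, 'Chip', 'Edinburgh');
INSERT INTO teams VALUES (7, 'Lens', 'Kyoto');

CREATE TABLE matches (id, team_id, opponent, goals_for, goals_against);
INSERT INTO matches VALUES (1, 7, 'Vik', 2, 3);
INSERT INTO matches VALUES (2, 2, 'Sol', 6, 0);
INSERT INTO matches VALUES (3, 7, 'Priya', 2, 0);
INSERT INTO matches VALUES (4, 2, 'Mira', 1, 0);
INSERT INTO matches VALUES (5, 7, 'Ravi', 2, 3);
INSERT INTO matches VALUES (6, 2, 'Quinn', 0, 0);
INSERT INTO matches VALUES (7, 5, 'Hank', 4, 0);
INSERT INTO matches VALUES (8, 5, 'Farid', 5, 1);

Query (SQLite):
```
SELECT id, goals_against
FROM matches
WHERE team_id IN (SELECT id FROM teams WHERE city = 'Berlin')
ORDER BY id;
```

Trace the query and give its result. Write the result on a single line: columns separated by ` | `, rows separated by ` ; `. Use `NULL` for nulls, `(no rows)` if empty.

Inner query: teams.id where city = 'Berlin'.
Outer: keep matches rows whose team_id is in that set.
Inner query → {2}

2 | 0 ; 4 | 0 ; 6 | 0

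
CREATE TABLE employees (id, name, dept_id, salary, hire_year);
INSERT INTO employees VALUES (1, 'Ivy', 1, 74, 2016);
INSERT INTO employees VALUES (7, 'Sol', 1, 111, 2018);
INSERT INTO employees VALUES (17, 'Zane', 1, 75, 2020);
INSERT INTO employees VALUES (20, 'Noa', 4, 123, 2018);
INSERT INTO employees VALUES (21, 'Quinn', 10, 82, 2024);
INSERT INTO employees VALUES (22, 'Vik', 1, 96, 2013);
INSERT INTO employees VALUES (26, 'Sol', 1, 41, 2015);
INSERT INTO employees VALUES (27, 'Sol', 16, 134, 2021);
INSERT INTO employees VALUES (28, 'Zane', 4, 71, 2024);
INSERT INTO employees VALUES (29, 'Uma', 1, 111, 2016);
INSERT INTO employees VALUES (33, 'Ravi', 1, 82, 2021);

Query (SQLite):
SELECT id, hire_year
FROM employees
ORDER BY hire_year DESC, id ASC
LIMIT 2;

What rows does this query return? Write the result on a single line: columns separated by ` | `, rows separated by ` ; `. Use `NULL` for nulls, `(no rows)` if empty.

21 | 2024 ; 28 | 2024

Sort by hire_year desc, tiebreak id asc: (2024, id=21), (2024, id=28), (2021, id=27), (2021, id=33), (2020, id=17) …. Take first 2.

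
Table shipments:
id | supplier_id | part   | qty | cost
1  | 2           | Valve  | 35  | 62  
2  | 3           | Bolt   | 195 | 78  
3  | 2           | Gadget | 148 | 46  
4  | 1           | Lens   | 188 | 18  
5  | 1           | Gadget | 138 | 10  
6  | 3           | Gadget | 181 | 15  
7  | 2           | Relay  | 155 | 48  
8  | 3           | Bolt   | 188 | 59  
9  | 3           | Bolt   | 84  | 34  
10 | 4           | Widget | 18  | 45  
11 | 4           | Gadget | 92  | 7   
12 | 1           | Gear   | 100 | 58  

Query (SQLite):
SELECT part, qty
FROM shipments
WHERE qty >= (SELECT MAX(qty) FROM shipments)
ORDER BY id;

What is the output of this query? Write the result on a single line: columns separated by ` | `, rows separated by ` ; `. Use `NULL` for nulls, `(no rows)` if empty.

Bolt | 195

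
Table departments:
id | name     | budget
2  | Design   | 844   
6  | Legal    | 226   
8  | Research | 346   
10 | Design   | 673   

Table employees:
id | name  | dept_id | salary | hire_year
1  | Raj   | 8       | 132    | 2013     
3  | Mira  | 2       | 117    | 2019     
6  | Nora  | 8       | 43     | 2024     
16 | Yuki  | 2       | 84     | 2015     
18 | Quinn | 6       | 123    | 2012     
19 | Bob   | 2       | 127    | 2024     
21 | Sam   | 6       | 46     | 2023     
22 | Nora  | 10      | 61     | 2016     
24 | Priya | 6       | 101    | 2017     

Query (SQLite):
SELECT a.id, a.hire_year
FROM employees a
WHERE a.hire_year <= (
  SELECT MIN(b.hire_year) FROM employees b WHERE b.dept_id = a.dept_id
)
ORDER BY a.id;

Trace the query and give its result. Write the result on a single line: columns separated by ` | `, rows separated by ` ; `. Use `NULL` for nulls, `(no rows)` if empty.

For each employees row a, compute MIN(hire_year) over rows sharing a.dept_id.
Keep row a if a.hire_year <= that per-group MIN.
  dept_id=2: MIN(hire_year) = 2015
  dept_id=6: MIN(hire_year) = 2012
  dept_id=8: MIN(hire_year) = 2013
  dept_id=10: MIN(hire_year) = 2016

1 | 2013 ; 16 | 2015 ; 18 | 2012 ; 22 | 2016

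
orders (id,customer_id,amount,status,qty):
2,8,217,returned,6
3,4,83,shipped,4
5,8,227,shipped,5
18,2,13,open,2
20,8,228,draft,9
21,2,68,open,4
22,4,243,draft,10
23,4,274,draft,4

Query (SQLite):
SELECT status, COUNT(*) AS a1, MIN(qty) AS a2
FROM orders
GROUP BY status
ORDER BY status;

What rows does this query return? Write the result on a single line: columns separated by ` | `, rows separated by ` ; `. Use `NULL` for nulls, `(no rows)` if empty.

draft | 3 | 4 ; open | 2 | 2 ; returned | 1 | 6 ; shipped | 2 | 4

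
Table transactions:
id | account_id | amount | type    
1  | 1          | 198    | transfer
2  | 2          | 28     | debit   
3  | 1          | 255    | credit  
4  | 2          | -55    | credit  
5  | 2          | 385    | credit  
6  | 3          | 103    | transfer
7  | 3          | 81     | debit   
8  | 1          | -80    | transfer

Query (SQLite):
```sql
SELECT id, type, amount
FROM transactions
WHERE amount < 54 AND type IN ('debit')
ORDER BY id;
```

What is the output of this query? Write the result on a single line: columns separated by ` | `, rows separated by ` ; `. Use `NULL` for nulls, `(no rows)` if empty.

amount < 54: ids {2, 4, 8}
type IN ('debit'): ids {2, 7}
Combine with AND.

2 | debit | 28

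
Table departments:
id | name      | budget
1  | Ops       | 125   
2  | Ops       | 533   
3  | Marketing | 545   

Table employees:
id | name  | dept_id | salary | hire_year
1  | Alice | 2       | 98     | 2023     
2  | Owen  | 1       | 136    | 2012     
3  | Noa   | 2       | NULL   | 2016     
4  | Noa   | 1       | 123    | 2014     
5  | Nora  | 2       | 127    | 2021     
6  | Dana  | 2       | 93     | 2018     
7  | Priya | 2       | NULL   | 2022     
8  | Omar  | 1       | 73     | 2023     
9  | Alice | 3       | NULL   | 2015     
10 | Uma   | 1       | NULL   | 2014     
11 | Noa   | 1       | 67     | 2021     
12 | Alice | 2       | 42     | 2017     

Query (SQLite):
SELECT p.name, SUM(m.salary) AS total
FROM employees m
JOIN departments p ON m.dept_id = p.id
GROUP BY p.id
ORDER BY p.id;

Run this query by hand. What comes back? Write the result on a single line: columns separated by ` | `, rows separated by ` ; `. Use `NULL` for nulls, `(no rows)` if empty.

Join each employees row to its departments via dept_id.
Group joined rows by departments.id; compute SUM(m.salary) per group.
  1: ids {2, 4, 8, 10, 11} → SUM(m.salary)=399
  2: ids {1, 3, 5, 6, 7, 12} → SUM(m.salary)=360
  3: ids {9} → SUM(m.salary)=NULL

Ops | 399 ; Ops | 360 ; Marketing | NULL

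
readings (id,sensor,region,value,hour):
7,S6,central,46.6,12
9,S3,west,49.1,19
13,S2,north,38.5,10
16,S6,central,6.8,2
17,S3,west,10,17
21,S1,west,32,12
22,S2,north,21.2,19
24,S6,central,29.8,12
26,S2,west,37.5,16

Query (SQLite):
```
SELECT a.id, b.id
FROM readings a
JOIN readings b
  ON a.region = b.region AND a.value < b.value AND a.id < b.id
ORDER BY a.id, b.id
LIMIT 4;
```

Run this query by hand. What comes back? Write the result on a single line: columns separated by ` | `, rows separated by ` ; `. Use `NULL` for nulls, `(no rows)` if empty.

Pairs (a,b) with same region, a.value < b.value, a.id < b.id.
region groups: central:{7,16,24} north:{13,22} west:{9,17,21,26}
Ordered by (a.id, b.id); first 4.

16 | 24 ; 17 | 21 ; 17 | 26 ; 21 | 26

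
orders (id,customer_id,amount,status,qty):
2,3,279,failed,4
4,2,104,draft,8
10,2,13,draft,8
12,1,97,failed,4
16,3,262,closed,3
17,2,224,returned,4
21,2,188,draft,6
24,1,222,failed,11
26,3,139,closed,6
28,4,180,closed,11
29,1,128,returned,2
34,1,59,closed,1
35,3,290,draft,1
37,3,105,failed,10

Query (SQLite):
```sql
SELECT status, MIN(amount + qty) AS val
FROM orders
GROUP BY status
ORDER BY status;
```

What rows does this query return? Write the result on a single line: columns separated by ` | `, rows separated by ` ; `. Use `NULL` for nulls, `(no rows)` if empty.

closed | 60 ; draft | 21 ; failed | 101 ; returned | 130

For each row compute amount + qty.
Group by status; take MIN of the expression per group.
  closed: ids {16, 26, 28, 34} → MIN(amount + qty)=60
  draft: ids {4, 10, 21, 35} → MIN(amount + qty)=21
  failed: ids {2, 12, 24, 37} → MIN(amount + qty)=101
  returned: ids {17, 29} → MIN(amount + qty)=130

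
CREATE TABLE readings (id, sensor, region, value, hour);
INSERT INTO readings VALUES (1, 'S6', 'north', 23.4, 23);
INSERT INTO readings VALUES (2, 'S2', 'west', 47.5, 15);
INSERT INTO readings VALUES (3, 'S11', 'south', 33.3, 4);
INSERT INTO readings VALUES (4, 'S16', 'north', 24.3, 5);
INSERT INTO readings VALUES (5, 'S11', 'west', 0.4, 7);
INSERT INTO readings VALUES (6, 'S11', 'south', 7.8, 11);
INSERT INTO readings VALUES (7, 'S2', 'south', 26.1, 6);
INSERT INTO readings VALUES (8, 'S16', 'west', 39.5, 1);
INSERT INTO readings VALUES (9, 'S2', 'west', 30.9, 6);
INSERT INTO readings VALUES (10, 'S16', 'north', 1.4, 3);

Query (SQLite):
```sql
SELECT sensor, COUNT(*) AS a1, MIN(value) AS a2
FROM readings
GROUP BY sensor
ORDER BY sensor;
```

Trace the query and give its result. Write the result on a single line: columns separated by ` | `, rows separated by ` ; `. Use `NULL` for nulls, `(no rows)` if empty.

S11 | 3 | 0.4 ; S16 | 3 | 1.4 ; S2 | 3 | 26.1 ; S6 | 1 | 23.4

Group readings by sensor.
Per group compute: COUNT(*), MIN(value).
  S11: ids {3, 5, 6} → COUNT(*)=3, MIN(value)=0.4
  S16: ids {4, 8, 10} → COUNT(*)=3, MIN(value)=1.4
  S2: ids {2, 7, 9} → COUNT(*)=3, MIN(value)=26.1
  S6: ids {1} → COUNT(*)=1, MIN(value)=23.4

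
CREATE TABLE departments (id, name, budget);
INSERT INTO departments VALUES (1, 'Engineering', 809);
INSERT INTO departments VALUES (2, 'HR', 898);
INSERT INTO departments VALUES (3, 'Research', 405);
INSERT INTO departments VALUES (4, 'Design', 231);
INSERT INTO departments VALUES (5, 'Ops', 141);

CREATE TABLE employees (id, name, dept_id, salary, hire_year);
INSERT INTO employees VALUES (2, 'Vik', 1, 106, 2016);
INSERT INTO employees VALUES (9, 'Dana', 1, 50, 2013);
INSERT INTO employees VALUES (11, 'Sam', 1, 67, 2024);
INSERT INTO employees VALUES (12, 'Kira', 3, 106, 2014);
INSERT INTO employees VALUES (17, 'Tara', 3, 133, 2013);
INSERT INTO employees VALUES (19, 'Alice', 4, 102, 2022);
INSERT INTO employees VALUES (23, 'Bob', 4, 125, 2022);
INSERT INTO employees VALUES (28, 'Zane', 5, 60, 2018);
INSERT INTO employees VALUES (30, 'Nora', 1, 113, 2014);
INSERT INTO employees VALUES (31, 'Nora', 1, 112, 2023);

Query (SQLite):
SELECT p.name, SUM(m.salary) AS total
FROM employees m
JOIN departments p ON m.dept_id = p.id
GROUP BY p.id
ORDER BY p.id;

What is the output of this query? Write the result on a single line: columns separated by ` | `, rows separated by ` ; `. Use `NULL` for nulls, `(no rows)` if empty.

Join each employees row to its departments via dept_id.
Group joined rows by departments.id; compute SUM(m.salary) per group.
  1: ids {2, 9, 11, 30, 31} → SUM(m.salary)=448
  3: ids {12, 17} → SUM(m.salary)=239
  4: ids {19, 23} → SUM(m.salary)=227
  5: ids {28} → SUM(m.salary)=60

Engineering | 448 ; Research | 239 ; Design | 227 ; Ops | 60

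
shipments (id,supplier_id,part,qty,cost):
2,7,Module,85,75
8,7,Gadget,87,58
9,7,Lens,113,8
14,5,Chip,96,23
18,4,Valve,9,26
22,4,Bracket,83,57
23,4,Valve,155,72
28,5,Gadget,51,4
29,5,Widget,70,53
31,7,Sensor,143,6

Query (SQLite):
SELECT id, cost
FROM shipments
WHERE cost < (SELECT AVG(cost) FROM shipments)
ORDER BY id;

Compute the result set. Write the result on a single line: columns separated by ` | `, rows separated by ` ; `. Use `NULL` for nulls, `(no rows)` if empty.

9 | 8 ; 14 | 23 ; 18 | 26 ; 28 | 4 ; 31 | 6

Scalar subquery: AVG(cost) over all shipments rows = 38.2.
Keep rows where cost < that value.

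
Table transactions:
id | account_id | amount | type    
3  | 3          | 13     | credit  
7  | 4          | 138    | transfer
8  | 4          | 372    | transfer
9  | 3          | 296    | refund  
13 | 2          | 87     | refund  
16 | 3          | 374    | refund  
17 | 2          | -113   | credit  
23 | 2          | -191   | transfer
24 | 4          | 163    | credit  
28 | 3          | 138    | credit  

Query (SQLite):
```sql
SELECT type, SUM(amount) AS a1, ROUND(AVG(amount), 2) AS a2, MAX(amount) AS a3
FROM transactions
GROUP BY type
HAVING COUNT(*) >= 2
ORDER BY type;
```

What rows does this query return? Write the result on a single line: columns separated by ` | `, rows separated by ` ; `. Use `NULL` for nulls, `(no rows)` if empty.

credit | 201 | 50.25 | 163 ; refund | 757 | 252.33 | 374 ; transfer | 319 | 106.33 | 372

Group transactions by type.
Per group compute: SUM(amount), ROUND(AVG(amount), 2), MAX(amount).
HAVING: drop groups with fewer than 2 rows.
  credit: ids {3, 17, 24, 28} → SUM(amount)=201, ROUND(AVG(amount), 2)=50.25, MAX(amount)=163
  refund: ids {9, 13, 16} → SUM(amount)=757, ROUND(AVG(amount), 2)=252.33, MAX(amount)=374
  transfer: ids {7, 8, 23} → SUM(amount)=319, ROUND(AVG(amount), 2)=106.33, MAX(amount)=372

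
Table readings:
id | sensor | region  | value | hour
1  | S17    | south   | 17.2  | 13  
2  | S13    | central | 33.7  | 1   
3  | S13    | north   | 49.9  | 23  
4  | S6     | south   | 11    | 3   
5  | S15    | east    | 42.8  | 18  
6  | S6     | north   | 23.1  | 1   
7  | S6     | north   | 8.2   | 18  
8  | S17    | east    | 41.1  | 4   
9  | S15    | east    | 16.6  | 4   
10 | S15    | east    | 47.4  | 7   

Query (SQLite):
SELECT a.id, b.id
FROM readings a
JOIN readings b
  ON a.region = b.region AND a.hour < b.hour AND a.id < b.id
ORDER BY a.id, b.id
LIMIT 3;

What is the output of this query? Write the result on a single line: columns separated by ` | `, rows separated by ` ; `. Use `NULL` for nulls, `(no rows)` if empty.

6 | 7 ; 8 | 10 ; 9 | 10

Pairs (a,b) with same region, a.hour < b.hour, a.id < b.id.
region groups: central:{2} east:{5,8,9,10} north:{3,6,7} south:{1,4}
Ordered by (a.id, b.id); first 3.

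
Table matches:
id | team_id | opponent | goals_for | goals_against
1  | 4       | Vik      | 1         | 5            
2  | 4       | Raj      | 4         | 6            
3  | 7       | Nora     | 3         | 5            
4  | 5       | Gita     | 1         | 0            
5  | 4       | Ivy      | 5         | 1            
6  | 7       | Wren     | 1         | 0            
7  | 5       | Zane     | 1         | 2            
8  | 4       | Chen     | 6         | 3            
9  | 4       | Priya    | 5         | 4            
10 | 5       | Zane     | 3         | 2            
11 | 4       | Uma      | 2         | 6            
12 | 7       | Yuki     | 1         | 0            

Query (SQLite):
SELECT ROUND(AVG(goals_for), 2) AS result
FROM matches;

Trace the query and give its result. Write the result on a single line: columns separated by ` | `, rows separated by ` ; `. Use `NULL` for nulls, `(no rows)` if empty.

All goals_for values: [1, 4, 3, 1, 5, 1, 1, 6, 5, 3, 2, 1].
AVG = 33 / 12 (rounded to 2 dp).

2.75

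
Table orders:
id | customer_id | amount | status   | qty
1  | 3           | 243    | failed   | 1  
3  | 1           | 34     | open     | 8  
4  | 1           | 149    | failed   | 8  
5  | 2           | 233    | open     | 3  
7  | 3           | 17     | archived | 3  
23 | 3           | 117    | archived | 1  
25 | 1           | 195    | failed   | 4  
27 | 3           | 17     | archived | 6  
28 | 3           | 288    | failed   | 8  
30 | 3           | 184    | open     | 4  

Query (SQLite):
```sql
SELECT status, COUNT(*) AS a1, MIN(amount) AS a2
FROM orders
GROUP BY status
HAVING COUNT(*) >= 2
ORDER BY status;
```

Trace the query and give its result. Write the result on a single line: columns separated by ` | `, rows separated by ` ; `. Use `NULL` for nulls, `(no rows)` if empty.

archived | 3 | 17 ; failed | 4 | 149 ; open | 3 | 34

Group orders by status.
Per group compute: COUNT(*), MIN(amount).
HAVING: drop groups with fewer than 2 rows.
  archived: ids {7, 23, 27} → COUNT(*)=3, MIN(amount)=17
  failed: ids {1, 4, 25, 28} → COUNT(*)=4, MIN(amount)=149
  open: ids {3, 5, 30} → COUNT(*)=3, MIN(amount)=34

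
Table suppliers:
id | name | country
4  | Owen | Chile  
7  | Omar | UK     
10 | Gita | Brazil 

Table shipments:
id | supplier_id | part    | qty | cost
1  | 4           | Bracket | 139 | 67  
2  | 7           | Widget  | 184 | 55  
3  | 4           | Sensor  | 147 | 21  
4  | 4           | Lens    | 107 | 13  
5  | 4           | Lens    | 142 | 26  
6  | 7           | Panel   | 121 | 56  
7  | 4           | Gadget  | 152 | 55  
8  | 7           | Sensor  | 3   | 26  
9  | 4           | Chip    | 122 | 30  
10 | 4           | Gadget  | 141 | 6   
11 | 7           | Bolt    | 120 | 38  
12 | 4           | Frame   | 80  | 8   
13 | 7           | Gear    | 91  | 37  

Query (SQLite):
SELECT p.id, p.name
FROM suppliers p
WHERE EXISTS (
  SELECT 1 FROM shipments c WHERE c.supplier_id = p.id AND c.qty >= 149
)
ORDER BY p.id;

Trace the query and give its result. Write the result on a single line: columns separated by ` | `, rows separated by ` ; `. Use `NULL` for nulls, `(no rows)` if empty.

For each suppliers row, check whether any shipments with matching supplier_id has qty >= 149.
Keep rows where that is true.

4 | Owen ; 7 | Omar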